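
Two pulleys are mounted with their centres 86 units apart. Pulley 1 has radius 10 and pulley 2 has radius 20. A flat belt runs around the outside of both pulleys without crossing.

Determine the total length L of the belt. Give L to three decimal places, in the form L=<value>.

open belt: β = asin((r2−r1)/C) = asin(10/86) = 6.6774°
wrap1 = π − 2β = 166.6452°
wrap2 = π + 2β = 193.3548°
tangent length = C·cosβ = 85.4166
L = r1·wrap1 + r2·wrap2 + 2·C·cosβ = 10·2.9085 + 20·3.3747 + 2·85.4166 = 267.4119

L=267.412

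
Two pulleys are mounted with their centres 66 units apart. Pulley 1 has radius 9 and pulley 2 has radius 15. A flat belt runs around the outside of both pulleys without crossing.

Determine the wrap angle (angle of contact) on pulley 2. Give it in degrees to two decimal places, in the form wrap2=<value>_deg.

wrap2=190.43_deg

open belt: β = asin((r2−r1)/C) = asin(6/66) = 5.2159°
wrap1 = π − 2β = 169.5682°
wrap2 = π + 2β = 190.4318°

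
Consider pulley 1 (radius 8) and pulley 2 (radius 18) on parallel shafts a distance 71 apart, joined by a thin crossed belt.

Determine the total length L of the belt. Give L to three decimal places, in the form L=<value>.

crossed belt: β = asin((r1+r2)/C) = asin(26/71) = 21.4813°
wrap1 = wrap2 = π + 2β = 222.9626°
tangent length = C·cosβ = 66.0681
L = (r1+r2)·wrap + 2·C·cosβ = 26·3.8914 + 2·66.0681 = 233.3135

L=233.313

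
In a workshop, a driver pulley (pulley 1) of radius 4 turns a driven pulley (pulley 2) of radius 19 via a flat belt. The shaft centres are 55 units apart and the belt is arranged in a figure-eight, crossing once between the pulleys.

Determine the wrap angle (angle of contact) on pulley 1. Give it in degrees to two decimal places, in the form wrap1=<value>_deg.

crossed belt: β = asin((r1+r2)/C) = asin(23/55) = 24.7199°
wrap1 = wrap2 = π + 2β = 229.4397°

wrap1=229.44_deg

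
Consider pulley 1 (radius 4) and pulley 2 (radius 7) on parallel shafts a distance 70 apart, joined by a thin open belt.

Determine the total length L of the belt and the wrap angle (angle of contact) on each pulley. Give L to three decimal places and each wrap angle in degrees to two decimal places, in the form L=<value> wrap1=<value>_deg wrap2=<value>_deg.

L=174.686 wrap1=175.09_deg wrap2=184.91_deg

open belt: β = asin((r2−r1)/C) = asin(3/70) = 2.4563°
wrap1 = π − 2β = 175.0874°
wrap2 = π + 2β = 184.9126°
tangent length = C·cosβ = 69.9357
L = r1·wrap1 + r2·wrap2 + 2·C·cosβ = 4·3.0559 + 7·3.2273 + 2·69.9357 = 174.6861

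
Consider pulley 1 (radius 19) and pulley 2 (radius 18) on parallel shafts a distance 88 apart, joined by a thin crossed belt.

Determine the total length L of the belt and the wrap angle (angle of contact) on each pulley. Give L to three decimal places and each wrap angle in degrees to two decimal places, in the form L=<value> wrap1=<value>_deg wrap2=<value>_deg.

L=308.038 wrap1=229.73_deg wrap2=229.73_deg

crossed belt: β = asin((r1+r2)/C) = asin(37/88) = 24.8633°
wrap1 = wrap2 = π + 2β = 229.7266°
tangent length = C·cosβ = 79.8436
L = (r1+r2)·wrap + 2·C·cosβ = 37·4.0095 + 2·79.8436 = 308.0381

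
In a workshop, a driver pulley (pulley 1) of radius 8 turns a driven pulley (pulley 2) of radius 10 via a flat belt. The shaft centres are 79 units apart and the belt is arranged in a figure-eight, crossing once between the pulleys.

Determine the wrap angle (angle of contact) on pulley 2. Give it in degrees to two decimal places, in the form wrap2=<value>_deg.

wrap2=206.34_deg

crossed belt: β = asin((r1+r2)/C) = asin(18/79) = 13.1704°
wrap1 = wrap2 = π + 2β = 206.3408°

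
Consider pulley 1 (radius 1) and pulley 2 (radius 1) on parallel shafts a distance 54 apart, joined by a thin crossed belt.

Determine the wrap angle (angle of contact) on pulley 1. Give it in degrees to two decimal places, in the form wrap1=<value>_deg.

wrap1=184.25_deg

crossed belt: β = asin((r1+r2)/C) = asin(2/54) = 2.1226°
wrap1 = wrap2 = π + 2β = 184.2451°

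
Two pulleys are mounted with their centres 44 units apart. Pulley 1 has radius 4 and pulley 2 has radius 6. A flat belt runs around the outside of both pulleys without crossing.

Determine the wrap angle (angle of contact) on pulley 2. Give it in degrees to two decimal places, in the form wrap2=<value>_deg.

wrap2=185.21_deg

open belt: β = asin((r2−r1)/C) = asin(2/44) = 2.6053°
wrap1 = π − 2β = 174.7895°
wrap2 = π + 2β = 185.2105°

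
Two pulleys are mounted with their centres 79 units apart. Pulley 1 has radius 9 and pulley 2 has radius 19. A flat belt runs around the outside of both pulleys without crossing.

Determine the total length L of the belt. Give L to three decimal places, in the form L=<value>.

open belt: β = asin((r2−r1)/C) = asin(10/79) = 7.2721°
wrap1 = π − 2β = 165.4557°
wrap2 = π + 2β = 194.5443°
tangent length = C·cosβ = 78.3645
L = r1·wrap1 + r2·wrap2 + 2·C·cosβ = 9·2.8877 + 19·3.3954 + 2·78.3645 = 247.2321

L=247.232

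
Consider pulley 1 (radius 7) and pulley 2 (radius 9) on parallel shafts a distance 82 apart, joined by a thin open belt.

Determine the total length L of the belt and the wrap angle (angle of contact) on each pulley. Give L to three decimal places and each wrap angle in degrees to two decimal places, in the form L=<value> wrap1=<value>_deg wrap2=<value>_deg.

L=214.314 wrap1=177.20_deg wrap2=182.80_deg

open belt: β = asin((r2−r1)/C) = asin(2/82) = 1.3976°
wrap1 = π − 2β = 177.2048°
wrap2 = π + 2β = 182.7952°
tangent length = C·cosβ = 81.9756
L = r1·wrap1 + r2·wrap2 + 2·C·cosβ = 7·3.0928 + 9·3.1904 + 2·81.9756 = 214.3143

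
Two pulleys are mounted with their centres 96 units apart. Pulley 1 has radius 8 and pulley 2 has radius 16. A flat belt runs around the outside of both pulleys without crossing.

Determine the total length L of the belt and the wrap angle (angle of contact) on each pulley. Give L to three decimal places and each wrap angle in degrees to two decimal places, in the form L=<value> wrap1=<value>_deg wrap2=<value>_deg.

open belt: β = asin((r2−r1)/C) = asin(8/96) = 4.7802°
wrap1 = π − 2β = 170.4396°
wrap2 = π + 2β = 189.5604°
tangent length = C·cosβ = 95.6661
L = r1·wrap1 + r2·wrap2 + 2·C·cosβ = 8·2.9747 + 16·3.3085 + 2·95.6661 = 268.0653

L=268.065 wrap1=170.44_deg wrap2=189.56_deg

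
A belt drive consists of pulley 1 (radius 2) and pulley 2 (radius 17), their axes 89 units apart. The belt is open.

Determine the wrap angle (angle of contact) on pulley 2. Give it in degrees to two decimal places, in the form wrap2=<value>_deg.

wrap2=199.41_deg

open belt: β = asin((r2−r1)/C) = asin(15/89) = 9.7029°
wrap1 = π − 2β = 160.5942°
wrap2 = π + 2β = 199.4058°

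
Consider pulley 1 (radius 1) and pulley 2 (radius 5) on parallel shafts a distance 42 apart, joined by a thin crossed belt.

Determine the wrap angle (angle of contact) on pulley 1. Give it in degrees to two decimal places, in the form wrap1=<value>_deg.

crossed belt: β = asin((r1+r2)/C) = asin(6/42) = 8.2132°
wrap1 = wrap2 = π + 2β = 196.4264°

wrap1=196.43_deg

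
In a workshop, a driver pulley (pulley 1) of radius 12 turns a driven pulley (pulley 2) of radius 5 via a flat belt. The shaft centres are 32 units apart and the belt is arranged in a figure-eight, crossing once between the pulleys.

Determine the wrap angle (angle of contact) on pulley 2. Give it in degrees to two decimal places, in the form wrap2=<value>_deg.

crossed belt: β = asin((r1+r2)/C) = asin(17/32) = 32.0900°
wrap1 = wrap2 = π + 2β = 244.1799°

wrap2=244.18_deg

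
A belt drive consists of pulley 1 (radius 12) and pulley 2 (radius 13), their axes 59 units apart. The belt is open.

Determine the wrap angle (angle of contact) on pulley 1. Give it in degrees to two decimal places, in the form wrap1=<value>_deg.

wrap1=178.06_deg

open belt: β = asin((r2−r1)/C) = asin(1/59) = 0.9712°
wrap1 = π − 2β = 178.0577°
wrap2 = π + 2β = 181.9423°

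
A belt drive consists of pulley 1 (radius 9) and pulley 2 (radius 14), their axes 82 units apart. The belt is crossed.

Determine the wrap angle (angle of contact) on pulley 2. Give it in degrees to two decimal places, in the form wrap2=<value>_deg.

wrap2=212.58_deg

crossed belt: β = asin((r1+r2)/C) = asin(23/82) = 16.2893°
wrap1 = wrap2 = π + 2β = 212.5786°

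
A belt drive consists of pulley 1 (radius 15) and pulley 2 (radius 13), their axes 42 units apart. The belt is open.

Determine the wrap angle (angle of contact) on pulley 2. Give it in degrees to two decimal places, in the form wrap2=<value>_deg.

wrap2=174.54_deg

open belt: β = asin((r2−r1)/C) = asin(-2/42) = -2.7294°
wrap1 = π − 2β = 185.4588°
wrap2 = π + 2β = 174.5412°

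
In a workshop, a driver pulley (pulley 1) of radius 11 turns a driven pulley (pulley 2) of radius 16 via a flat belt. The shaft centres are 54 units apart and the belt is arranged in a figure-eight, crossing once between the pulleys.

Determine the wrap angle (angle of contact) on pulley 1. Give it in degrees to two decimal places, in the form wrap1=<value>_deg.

crossed belt: β = asin((r1+r2)/C) = asin(27/54) = 30.0000°
wrap1 = wrap2 = π + 2β = 240.0000°

wrap1=240.00_deg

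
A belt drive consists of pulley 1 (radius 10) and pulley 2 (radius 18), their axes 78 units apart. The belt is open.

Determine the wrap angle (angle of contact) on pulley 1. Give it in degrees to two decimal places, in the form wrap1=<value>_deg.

wrap1=168.23_deg

open belt: β = asin((r2−r1)/C) = asin(8/78) = 5.8868°
wrap1 = π − 2β = 168.2263°
wrap2 = π + 2β = 191.7737°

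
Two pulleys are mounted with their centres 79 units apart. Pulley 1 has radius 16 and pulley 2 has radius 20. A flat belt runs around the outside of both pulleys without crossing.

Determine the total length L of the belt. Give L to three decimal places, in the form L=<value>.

open belt: β = asin((r2−r1)/C) = asin(4/79) = 2.9023°
wrap1 = π − 2β = 174.1954°
wrap2 = π + 2β = 185.8046°
tangent length = C·cosβ = 78.8987
L = r1·wrap1 + r2·wrap2 + 2·C·cosβ = 16·3.0403 + 20·3.2429 + 2·78.8987 = 271.2999

L=271.300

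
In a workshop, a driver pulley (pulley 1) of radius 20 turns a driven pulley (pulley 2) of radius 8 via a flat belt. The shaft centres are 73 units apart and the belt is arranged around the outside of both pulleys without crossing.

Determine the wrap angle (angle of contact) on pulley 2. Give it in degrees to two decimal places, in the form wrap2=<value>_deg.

wrap2=161.08_deg

open belt: β = asin((r2−r1)/C) = asin(-12/73) = -9.4614°
wrap1 = π − 2β = 198.9229°
wrap2 = π + 2β = 161.0771°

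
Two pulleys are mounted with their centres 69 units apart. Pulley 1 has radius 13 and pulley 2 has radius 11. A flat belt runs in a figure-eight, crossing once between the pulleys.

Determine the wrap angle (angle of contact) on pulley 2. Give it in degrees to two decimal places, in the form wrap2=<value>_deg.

crossed belt: β = asin((r1+r2)/C) = asin(24/69) = 20.3544°
wrap1 = wrap2 = π + 2β = 220.7088°

wrap2=220.71_deg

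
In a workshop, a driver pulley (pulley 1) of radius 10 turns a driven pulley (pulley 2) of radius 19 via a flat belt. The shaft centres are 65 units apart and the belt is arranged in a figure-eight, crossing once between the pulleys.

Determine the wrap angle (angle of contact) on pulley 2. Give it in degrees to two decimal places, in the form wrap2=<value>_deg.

crossed belt: β = asin((r1+r2)/C) = asin(29/65) = 26.4972°
wrap1 = wrap2 = π + 2β = 232.9944°

wrap2=232.99_deg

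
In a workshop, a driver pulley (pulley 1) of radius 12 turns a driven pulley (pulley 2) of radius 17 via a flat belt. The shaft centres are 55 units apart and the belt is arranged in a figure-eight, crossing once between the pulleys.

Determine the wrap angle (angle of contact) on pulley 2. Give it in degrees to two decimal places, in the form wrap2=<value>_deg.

crossed belt: β = asin((r1+r2)/C) = asin(29/55) = 31.8214°
wrap1 = wrap2 = π + 2β = 243.6427°

wrap2=243.64_deg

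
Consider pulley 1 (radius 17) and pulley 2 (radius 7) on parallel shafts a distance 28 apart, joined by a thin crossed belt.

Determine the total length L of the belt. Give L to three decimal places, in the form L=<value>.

crossed belt: β = asin((r1+r2)/C) = asin(24/28) = 58.9973°
wrap1 = wrap2 = π + 2β = 297.9946°
tangent length = C·cosβ = 14.4222
L = (r1+r2)·wrap + 2·C·cosβ = 24·5.2010 + 2·14.4222 = 153.6681

L=153.668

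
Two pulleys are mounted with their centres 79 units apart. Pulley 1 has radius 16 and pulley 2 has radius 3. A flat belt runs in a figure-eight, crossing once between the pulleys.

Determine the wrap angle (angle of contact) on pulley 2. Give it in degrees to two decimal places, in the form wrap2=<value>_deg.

wrap2=207.83_deg

crossed belt: β = asin((r1+r2)/C) = asin(19/79) = 13.9164°
wrap1 = wrap2 = π + 2β = 207.8329°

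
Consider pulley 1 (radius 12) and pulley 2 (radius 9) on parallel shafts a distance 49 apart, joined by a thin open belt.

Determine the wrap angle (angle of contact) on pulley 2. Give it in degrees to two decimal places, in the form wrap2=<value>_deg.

open belt: β = asin((r2−r1)/C) = asin(-3/49) = -3.5101°
wrap1 = π − 2β = 187.0202°
wrap2 = π + 2β = 172.9798°

wrap2=172.98_deg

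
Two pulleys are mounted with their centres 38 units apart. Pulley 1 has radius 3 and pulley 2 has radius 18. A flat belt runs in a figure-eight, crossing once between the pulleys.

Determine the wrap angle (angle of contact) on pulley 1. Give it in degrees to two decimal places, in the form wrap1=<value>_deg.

wrap1=247.10_deg

crossed belt: β = asin((r1+r2)/C) = asin(21/38) = 33.5477°
wrap1 = wrap2 = π + 2β = 247.0955°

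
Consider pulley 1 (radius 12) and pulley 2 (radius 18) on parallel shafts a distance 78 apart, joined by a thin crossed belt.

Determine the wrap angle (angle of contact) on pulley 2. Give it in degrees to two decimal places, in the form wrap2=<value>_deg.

crossed belt: β = asin((r1+r2)/C) = asin(30/78) = 22.6199°
wrap1 = wrap2 = π + 2β = 225.2397°

wrap2=225.24_deg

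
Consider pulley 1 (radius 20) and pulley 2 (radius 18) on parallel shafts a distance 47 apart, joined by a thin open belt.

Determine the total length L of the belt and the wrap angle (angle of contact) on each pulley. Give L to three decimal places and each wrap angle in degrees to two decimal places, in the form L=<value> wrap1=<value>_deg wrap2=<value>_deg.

L=213.466 wrap1=184.88_deg wrap2=175.12_deg

open belt: β = asin((r2−r1)/C) = asin(-2/47) = -2.4389°
wrap1 = π − 2β = 184.8777°
wrap2 = π + 2β = 175.1223°
tangent length = C·cosβ = 46.9574
L = r1·wrap1 + r2·wrap2 + 2·C·cosβ = 20·3.2267 + 18·3.0565 + 2·46.9574 = 213.4656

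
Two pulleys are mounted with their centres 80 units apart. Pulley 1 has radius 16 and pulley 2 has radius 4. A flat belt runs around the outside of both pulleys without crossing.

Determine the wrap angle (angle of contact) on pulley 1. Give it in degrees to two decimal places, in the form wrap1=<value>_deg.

open belt: β = asin((r2−r1)/C) = asin(-12/80) = -8.6269°
wrap1 = π − 2β = 197.2539°
wrap2 = π + 2β = 162.7461°

wrap1=197.25_deg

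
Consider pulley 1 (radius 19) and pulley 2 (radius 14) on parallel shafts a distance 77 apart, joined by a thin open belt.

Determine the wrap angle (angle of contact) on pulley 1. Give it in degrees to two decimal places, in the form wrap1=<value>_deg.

wrap1=187.45_deg

open belt: β = asin((r2−r1)/C) = asin(-5/77) = -3.7231°
wrap1 = π − 2β = 187.4462°
wrap2 = π + 2β = 172.5538°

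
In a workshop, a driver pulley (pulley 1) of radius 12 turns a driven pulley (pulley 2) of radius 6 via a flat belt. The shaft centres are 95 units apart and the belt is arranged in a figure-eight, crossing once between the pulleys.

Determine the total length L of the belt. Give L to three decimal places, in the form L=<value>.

L=249.970

crossed belt: β = asin((r1+r2)/C) = asin(18/95) = 10.9221°
wrap1 = wrap2 = π + 2β = 201.8441°
tangent length = C·cosβ = 93.2792
L = (r1+r2)·wrap + 2·C·cosβ = 18·3.5228 + 2·93.2792 = 249.9695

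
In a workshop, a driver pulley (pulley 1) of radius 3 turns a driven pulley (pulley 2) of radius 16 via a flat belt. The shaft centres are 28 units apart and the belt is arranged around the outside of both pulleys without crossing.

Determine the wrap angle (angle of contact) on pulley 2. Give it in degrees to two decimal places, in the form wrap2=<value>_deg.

open belt: β = asin((r2−r1)/C) = asin(13/28) = 27.6640°
wrap1 = π − 2β = 124.6720°
wrap2 = π + 2β = 235.3280°

wrap2=235.33_deg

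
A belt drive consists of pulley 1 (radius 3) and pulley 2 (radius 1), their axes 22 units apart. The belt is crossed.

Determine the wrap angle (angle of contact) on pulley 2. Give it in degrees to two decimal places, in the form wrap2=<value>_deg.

crossed belt: β = asin((r1+r2)/C) = asin(4/22) = 10.4757°
wrap1 = wrap2 = π + 2β = 200.9514°

wrap2=200.95_deg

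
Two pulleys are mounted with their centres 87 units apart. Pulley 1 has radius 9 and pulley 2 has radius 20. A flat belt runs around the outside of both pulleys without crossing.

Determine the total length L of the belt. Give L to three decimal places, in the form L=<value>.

L=266.499

open belt: β = asin((r2−r1)/C) = asin(11/87) = 7.2637°
wrap1 = π − 2β = 165.4725°
wrap2 = π + 2β = 194.5275°
tangent length = C·cosβ = 86.3018
L = r1·wrap1 + r2·wrap2 + 2·C·cosβ = 9·2.8880 + 20·3.3951 + 2·86.3018 = 266.4989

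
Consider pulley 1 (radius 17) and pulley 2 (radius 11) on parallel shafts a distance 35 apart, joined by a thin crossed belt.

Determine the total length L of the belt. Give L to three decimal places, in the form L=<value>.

crossed belt: β = asin((r1+r2)/C) = asin(28/35) = 53.1301°
wrap1 = wrap2 = π + 2β = 286.2602°
tangent length = C·cosβ = 21.0000
L = (r1+r2)·wrap + 2·C·cosβ = 28·4.9962 + 2·21.0000 = 181.8931

L=181.893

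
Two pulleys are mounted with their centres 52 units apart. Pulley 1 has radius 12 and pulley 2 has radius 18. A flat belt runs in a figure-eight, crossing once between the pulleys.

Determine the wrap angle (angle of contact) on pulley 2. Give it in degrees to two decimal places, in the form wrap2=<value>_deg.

crossed belt: β = asin((r1+r2)/C) = asin(30/52) = 35.2344°
wrap1 = wrap2 = π + 2β = 250.4688°

wrap2=250.47_deg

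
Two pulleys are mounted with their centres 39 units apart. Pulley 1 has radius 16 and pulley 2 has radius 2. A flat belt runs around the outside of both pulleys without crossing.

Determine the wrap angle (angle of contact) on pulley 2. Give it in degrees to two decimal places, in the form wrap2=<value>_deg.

open belt: β = asin((r2−r1)/C) = asin(-14/39) = -21.0372°
wrap1 = π − 2β = 222.0744°
wrap2 = π + 2β = 137.9256°

wrap2=137.93_deg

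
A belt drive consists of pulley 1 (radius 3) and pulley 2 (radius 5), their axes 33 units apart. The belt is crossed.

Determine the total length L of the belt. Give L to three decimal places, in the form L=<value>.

L=93.082

crossed belt: β = asin((r1+r2)/C) = asin(8/33) = 14.0297°
wrap1 = wrap2 = π + 2β = 208.0593°
tangent length = C·cosβ = 32.0156
L = (r1+r2)·wrap + 2·C·cosβ = 8·3.6313 + 2·32.0156 = 93.0818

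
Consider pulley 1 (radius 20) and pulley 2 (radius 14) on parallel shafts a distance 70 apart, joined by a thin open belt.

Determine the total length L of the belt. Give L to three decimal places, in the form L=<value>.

L=247.329

open belt: β = asin((r2−r1)/C) = asin(-6/70) = -4.9171°
wrap1 = π − 2β = 189.8342°
wrap2 = π + 2β = 170.1658°
tangent length = C·cosβ = 69.7424
L = r1·wrap1 + r2·wrap2 + 2·C·cosβ = 20·3.3132 + 14·2.9700 + 2·69.7424 = 247.3288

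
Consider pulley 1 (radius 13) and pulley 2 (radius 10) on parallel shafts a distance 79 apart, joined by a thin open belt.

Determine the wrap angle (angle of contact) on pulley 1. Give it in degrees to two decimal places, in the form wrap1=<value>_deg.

wrap1=184.35_deg

open belt: β = asin((r2−r1)/C) = asin(-3/79) = -2.1763°
wrap1 = π − 2β = 184.3526°
wrap2 = π + 2β = 175.6474°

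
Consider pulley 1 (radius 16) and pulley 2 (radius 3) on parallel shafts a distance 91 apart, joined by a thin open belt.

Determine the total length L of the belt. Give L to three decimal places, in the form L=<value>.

L=243.551

open belt: β = asin((r2−r1)/C) = asin(-13/91) = -8.2132°
wrap1 = π − 2β = 196.4264°
wrap2 = π + 2β = 163.5736°
tangent length = C·cosβ = 90.0666
L = r1·wrap1 + r2·wrap2 + 2·C·cosβ = 16·3.4283 + 3·2.8549 + 2·90.0666 = 243.5506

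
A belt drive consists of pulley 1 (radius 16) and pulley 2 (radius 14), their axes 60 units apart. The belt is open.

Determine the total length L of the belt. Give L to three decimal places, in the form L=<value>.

open belt: β = asin((r2−r1)/C) = asin(-2/60) = -1.9102°
wrap1 = π − 2β = 183.8204°
wrap2 = π + 2β = 176.1796°
tangent length = C·cosβ = 59.9667
L = r1·wrap1 + r2·wrap2 + 2·C·cosβ = 16·3.2083 + 14·3.0749 + 2·59.9667 = 214.3145

L=214.314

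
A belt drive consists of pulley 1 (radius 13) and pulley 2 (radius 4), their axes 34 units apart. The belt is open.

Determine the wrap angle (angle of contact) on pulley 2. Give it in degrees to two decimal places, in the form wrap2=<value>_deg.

open belt: β = asin((r2−r1)/C) = asin(-9/34) = -15.3495°
wrap1 = π − 2β = 210.6990°
wrap2 = π + 2β = 149.3010°

wrap2=149.30_deg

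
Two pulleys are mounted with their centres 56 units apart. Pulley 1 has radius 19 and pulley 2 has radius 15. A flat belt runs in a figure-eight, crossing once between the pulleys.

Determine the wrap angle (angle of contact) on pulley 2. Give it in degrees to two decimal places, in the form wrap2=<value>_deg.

crossed belt: β = asin((r1+r2)/C) = asin(34/56) = 37.3832°
wrap1 = wrap2 = π + 2β = 254.7664°

wrap2=254.77_deg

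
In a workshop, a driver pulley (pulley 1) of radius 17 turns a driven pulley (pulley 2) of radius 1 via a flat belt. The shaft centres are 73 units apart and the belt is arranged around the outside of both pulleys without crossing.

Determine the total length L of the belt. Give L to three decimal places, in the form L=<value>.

open belt: β = asin((r2−r1)/C) = asin(-16/73) = -12.6608°
wrap1 = π − 2β = 205.3215°
wrap2 = π + 2β = 154.6785°
tangent length = C·cosβ = 71.2250
L = r1·wrap1 + r2·wrap2 + 2·C·cosβ = 17·3.5835 + 1·2.6996 + 2·71.2250 = 206.0698

L=206.070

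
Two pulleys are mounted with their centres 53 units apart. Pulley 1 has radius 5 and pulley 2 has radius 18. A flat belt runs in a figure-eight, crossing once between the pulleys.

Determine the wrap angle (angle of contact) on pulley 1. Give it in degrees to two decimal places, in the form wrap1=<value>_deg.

crossed belt: β = asin((r1+r2)/C) = asin(23/53) = 25.7193°
wrap1 = wrap2 = π + 2β = 231.4386°

wrap1=231.44_deg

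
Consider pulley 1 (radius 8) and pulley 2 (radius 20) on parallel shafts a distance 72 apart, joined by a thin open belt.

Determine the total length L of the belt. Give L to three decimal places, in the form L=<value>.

L=233.969

open belt: β = asin((r2−r1)/C) = asin(12/72) = 9.5941°
wrap1 = π − 2β = 160.8119°
wrap2 = π + 2β = 199.1881°
tangent length = C·cosβ = 70.9930
L = r1·wrap1 + r2·wrap2 + 2·C·cosβ = 8·2.8067 + 20·3.4765 + 2·70.9930 = 233.9693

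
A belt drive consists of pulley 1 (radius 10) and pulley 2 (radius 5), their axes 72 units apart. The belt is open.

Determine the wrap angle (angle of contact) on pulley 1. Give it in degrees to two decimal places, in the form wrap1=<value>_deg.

wrap1=187.96_deg

open belt: β = asin((r2−r1)/C) = asin(-5/72) = -3.9821°
wrap1 = π − 2β = 187.9642°
wrap2 = π + 2β = 172.0358°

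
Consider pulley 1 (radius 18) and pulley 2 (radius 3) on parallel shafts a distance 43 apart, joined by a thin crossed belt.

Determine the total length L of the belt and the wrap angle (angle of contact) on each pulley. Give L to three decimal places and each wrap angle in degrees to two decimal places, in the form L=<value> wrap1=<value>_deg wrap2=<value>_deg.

crossed belt: β = asin((r1+r2)/C) = asin(21/43) = 29.2336°
wrap1 = wrap2 = π + 2β = 238.4673°
tangent length = C·cosβ = 37.5233
L = (r1+r2)·wrap + 2·C·cosβ = 21·4.1620 + 2·37.5233 = 162.4495

L=162.449 wrap1=238.47_deg wrap2=238.47_deg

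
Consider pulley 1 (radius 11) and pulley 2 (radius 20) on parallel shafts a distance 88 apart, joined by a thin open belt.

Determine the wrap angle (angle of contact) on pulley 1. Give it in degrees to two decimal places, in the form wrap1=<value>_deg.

wrap1=168.26_deg

open belt: β = asin((r2−r1)/C) = asin(9/88) = 5.8701°
wrap1 = π − 2β = 168.2599°
wrap2 = π + 2β = 191.7401°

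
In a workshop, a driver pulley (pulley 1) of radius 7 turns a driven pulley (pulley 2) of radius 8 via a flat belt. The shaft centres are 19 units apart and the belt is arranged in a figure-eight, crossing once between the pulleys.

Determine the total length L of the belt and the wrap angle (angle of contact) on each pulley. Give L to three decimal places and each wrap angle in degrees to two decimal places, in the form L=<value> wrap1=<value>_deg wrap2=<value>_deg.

L=97.746 wrap1=284.27_deg wrap2=284.27_deg

crossed belt: β = asin((r1+r2)/C) = asin(15/19) = 52.1364°
wrap1 = wrap2 = π + 2β = 284.2727°
tangent length = C·cosβ = 11.6619
L = (r1+r2)·wrap + 2·C·cosβ = 15·4.9615 + 2·11.6619 = 97.7462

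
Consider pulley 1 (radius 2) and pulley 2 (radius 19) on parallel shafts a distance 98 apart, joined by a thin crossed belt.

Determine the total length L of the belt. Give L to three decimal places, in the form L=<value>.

crossed belt: β = asin((r1+r2)/C) = asin(21/98) = 12.3736°
wrap1 = wrap2 = π + 2β = 204.7473°
tangent length = C·cosβ = 95.7236
L = (r1+r2)·wrap + 2·C·cosβ = 21·3.5735 + 2·95.7236 = 266.4909

L=266.491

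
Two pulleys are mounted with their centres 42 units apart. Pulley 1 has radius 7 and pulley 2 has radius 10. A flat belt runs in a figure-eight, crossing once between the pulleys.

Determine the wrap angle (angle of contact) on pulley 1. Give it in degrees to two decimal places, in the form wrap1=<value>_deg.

wrap1=227.75_deg

crossed belt: β = asin((r1+r2)/C) = asin(17/42) = 23.8762°
wrap1 = wrap2 = π + 2β = 227.7524°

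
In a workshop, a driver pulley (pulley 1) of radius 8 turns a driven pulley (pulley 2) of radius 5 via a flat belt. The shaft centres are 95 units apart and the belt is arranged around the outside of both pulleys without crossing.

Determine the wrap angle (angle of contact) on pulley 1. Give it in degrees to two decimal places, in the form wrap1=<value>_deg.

wrap1=183.62_deg

open belt: β = asin((r2−r1)/C) = asin(-3/95) = -1.8096°
wrap1 = π − 2β = 183.6193°
wrap2 = π + 2β = 176.3807°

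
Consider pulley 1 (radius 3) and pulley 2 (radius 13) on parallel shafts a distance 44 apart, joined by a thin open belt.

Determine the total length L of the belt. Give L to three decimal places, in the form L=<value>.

L=140.548

open belt: β = asin((r2−r1)/C) = asin(10/44) = 13.1366°
wrap1 = π − 2β = 153.7269°
wrap2 = π + 2β = 206.2731°
tangent length = C·cosβ = 42.8486
L = r1·wrap1 + r2·wrap2 + 2·C·cosβ = 3·2.6830 + 13·3.6001 + 2·42.8486 = 140.5481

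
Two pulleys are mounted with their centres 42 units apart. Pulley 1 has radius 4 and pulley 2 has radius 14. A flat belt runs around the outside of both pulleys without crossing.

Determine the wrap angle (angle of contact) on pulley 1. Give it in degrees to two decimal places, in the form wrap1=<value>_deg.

wrap1=152.45_deg

open belt: β = asin((r2−r1)/C) = asin(10/42) = 13.7741°
wrap1 = π − 2β = 152.4517°
wrap2 = π + 2β = 207.5483°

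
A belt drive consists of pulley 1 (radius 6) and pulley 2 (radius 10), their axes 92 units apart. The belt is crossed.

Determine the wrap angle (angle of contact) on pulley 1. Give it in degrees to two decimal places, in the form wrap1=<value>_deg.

crossed belt: β = asin((r1+r2)/C) = asin(16/92) = 10.0154°
wrap1 = wrap2 = π + 2β = 200.0308°

wrap1=200.03_deg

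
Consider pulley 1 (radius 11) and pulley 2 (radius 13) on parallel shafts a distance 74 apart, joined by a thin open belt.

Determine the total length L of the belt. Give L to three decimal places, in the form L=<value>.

open belt: β = asin((r2−r1)/C) = asin(2/74) = 1.5487°
wrap1 = π − 2β = 176.9026°
wrap2 = π + 2β = 183.0974°
tangent length = C·cosβ = 73.9730
L = r1·wrap1 + r2·wrap2 + 2·C·cosβ = 11·3.0875 + 13·3.1957 + 2·73.9730 = 223.4523

L=223.452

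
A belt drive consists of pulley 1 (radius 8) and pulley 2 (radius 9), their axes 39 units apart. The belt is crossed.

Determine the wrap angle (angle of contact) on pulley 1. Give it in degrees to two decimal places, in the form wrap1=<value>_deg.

crossed belt: β = asin((r1+r2)/C) = asin(17/39) = 25.8424°
wrap1 = wrap2 = π + 2β = 231.6848°

wrap1=231.68_deg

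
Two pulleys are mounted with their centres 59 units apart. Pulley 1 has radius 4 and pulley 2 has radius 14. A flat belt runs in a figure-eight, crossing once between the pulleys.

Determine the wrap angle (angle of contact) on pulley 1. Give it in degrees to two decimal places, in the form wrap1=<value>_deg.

crossed belt: β = asin((r1+r2)/C) = asin(18/59) = 17.7633°
wrap1 = wrap2 = π + 2β = 215.5265°

wrap1=215.53_deg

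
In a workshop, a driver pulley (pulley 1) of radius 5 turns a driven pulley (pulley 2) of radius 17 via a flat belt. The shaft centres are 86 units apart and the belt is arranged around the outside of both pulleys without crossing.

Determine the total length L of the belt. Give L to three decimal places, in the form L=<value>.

L=242.792

open belt: β = asin((r2−r1)/C) = asin(12/86) = 8.0209°
wrap1 = π − 2β = 163.9581°
wrap2 = π + 2β = 196.0419°
tangent length = C·cosβ = 85.1587
L = r1·wrap1 + r2·wrap2 + 2·C·cosβ = 5·2.8616 + 17·3.4216 + 2·85.1587 = 242.7922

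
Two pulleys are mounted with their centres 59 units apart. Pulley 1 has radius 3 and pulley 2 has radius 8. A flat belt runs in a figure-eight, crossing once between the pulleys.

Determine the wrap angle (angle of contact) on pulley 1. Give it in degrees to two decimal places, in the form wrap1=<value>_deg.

wrap1=201.49_deg

crossed belt: β = asin((r1+r2)/C) = asin(11/59) = 10.7451°
wrap1 = wrap2 = π + 2β = 201.4903°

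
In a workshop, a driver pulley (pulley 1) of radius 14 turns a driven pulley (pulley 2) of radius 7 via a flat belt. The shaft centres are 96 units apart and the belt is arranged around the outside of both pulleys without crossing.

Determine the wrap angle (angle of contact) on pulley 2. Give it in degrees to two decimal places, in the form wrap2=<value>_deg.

open belt: β = asin((r2−r1)/C) = asin(-7/96) = -4.1815°
wrap1 = π − 2β = 188.3631°
wrap2 = π + 2β = 171.6369°

wrap2=171.64_deg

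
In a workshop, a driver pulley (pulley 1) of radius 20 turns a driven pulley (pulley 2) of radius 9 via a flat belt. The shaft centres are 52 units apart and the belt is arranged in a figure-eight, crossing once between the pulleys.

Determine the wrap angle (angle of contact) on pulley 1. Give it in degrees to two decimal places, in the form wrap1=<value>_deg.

crossed belt: β = asin((r1+r2)/C) = asin(29/52) = 33.8964°
wrap1 = wrap2 = π + 2β = 247.7927°

wrap1=247.79_deg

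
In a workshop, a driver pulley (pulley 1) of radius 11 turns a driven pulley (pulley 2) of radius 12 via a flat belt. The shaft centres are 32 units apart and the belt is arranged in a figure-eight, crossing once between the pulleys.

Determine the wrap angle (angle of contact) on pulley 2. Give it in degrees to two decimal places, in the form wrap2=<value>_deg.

crossed belt: β = asin((r1+r2)/C) = asin(23/32) = 45.9514°
wrap1 = wrap2 = π + 2β = 271.9027°

wrap2=271.90_deg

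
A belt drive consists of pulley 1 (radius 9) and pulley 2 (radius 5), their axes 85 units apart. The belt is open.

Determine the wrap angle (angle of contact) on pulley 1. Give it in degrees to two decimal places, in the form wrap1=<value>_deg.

open belt: β = asin((r2−r1)/C) = asin(-4/85) = -2.6973°
wrap1 = π − 2β = 185.3945°
wrap2 = π + 2β = 174.6055°

wrap1=185.39_deg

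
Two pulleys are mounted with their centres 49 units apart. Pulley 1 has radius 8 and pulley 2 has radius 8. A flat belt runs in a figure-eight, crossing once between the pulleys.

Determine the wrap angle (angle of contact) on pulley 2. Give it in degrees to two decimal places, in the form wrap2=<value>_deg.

wrap2=218.12_deg

crossed belt: β = asin((r1+r2)/C) = asin(16/49) = 19.0583°
wrap1 = wrap2 = π + 2β = 218.1167°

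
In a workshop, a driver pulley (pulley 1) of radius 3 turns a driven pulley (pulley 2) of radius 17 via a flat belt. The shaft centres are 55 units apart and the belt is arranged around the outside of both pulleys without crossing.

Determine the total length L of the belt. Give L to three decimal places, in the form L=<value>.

L=176.415

open belt: β = asin((r2−r1)/C) = asin(14/55) = 14.7467°
wrap1 = π − 2β = 150.5067°
wrap2 = π + 2β = 209.4933°
tangent length = C·cosβ = 53.1883
L = r1·wrap1 + r2·wrap2 + 2·C·cosβ = 3·2.6268 + 17·3.6563 + 2·53.1883 = 176.4151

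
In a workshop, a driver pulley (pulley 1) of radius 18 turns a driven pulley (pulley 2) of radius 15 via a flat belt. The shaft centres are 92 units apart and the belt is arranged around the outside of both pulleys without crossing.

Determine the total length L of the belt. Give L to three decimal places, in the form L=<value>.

open belt: β = asin((r2−r1)/C) = asin(-3/92) = -1.8687°
wrap1 = π − 2β = 183.7373°
wrap2 = π + 2β = 176.2627°
tangent length = C·cosβ = 91.9511
L = r1·wrap1 + r2·wrap2 + 2·C·cosβ = 18·3.2068 + 15·3.0764 + 2·91.9511 = 287.7704

L=287.770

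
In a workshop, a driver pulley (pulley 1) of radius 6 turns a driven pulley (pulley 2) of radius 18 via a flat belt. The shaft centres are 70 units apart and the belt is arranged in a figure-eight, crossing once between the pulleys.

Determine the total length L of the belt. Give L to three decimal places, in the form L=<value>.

L=223.710

crossed belt: β = asin((r1+r2)/C) = asin(24/70) = 20.0510°
wrap1 = wrap2 = π + 2β = 220.1021°
tangent length = C·cosβ = 65.7571
L = (r1+r2)·wrap + 2·C·cosβ = 24·3.8415 + 2·65.7571 = 223.7104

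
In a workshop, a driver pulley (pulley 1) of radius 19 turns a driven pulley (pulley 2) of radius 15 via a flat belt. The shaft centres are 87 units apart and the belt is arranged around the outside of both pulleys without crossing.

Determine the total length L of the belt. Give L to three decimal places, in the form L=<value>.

open belt: β = asin((r2−r1)/C) = asin(-4/87) = -2.6352°
wrap1 = π − 2β = 185.2704°
wrap2 = π + 2β = 174.7296°
tangent length = C·cosβ = 86.9080
L = r1·wrap1 + r2·wrap2 + 2·C·cosβ = 19·3.2336 + 15·3.0496 + 2·86.9080 = 280.9981

L=280.998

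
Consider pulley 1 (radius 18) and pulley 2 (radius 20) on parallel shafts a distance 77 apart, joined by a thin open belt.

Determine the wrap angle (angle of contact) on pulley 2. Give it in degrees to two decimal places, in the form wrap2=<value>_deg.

wrap2=182.98_deg

open belt: β = asin((r2−r1)/C) = asin(2/77) = 1.4884°
wrap1 = π − 2β = 177.0233°
wrap2 = π + 2β = 182.9767°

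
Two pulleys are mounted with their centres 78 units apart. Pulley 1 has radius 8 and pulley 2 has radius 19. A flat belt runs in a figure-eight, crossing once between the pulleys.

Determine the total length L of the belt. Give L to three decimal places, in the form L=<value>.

crossed belt: β = asin((r1+r2)/C) = asin(27/78) = 20.2522°
wrap1 = wrap2 = π + 2β = 220.5045°
tangent length = C·cosβ = 73.1779
L = (r1+r2)·wrap + 2·C·cosβ = 27·3.8485 + 2·73.1779 = 250.2660

L=250.266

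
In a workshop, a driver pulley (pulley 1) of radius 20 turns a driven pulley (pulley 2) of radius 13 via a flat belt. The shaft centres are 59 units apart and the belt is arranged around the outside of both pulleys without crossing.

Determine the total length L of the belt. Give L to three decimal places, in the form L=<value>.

L=222.504

open belt: β = asin((r2−r1)/C) = asin(-7/59) = -6.8139°
wrap1 = π − 2β = 193.6277°
wrap2 = π + 2β = 166.3723°
tangent length = C·cosβ = 58.5833
L = r1·wrap1 + r2·wrap2 + 2·C·cosβ = 20·3.3794 + 13·2.9037 + 2·58.5833 = 222.5040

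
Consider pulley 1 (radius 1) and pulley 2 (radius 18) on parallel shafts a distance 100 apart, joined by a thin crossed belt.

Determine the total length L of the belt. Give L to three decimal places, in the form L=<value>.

crossed belt: β = asin((r1+r2)/C) = asin(19/100) = 10.9528°
wrap1 = wrap2 = π + 2β = 201.9056°
tangent length = C·cosβ = 98.1784
L = (r1+r2)·wrap + 2·C·cosβ = 19·3.5239 + 2·98.1784 = 263.3112

L=263.311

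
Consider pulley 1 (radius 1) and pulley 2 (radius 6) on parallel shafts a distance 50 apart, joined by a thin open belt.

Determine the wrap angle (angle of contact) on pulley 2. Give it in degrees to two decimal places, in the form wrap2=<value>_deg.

open belt: β = asin((r2−r1)/C) = asin(5/50) = 5.7392°
wrap1 = π − 2β = 168.5217°
wrap2 = π + 2β = 191.4783°

wrap2=191.48_deg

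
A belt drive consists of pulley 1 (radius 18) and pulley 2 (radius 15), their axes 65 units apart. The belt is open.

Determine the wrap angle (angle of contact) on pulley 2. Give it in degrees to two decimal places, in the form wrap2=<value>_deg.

wrap2=174.71_deg

open belt: β = asin((r2−r1)/C) = asin(-3/65) = -2.6454°
wrap1 = π − 2β = 185.2907°
wrap2 = π + 2β = 174.7093°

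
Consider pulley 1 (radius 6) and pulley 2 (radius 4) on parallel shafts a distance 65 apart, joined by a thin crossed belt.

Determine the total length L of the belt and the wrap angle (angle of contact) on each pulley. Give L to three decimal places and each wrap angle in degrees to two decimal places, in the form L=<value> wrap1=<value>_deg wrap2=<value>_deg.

L=162.957 wrap1=197.70_deg wrap2=197.70_deg

crossed belt: β = asin((r1+r2)/C) = asin(10/65) = 8.8499°
wrap1 = wrap2 = π + 2β = 197.6998°
tangent length = C·cosβ = 64.2262
L = (r1+r2)·wrap + 2·C·cosβ = 10·3.4505 + 2·64.2262 = 162.9574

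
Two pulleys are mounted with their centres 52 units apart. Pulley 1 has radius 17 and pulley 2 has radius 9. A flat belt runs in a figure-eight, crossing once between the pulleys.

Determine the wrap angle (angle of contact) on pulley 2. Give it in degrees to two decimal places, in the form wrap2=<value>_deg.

wrap2=240.00_deg

crossed belt: β = asin((r1+r2)/C) = asin(26/52) = 30.0000°
wrap1 = wrap2 = π + 2β = 240.0000°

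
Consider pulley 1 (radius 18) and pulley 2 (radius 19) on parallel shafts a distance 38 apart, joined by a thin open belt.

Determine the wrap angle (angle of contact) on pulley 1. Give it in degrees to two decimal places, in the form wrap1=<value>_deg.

wrap1=176.98_deg

open belt: β = asin((r2−r1)/C) = asin(1/38) = 1.5080°
wrap1 = π − 2β = 176.9841°
wrap2 = π + 2β = 183.0159°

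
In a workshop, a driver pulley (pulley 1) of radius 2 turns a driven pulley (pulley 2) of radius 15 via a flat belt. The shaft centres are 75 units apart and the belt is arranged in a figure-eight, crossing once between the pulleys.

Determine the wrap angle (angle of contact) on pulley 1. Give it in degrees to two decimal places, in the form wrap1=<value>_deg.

crossed belt: β = asin((r1+r2)/C) = asin(17/75) = 13.1009°
wrap1 = wrap2 = π + 2β = 206.2018°

wrap1=206.20_deg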